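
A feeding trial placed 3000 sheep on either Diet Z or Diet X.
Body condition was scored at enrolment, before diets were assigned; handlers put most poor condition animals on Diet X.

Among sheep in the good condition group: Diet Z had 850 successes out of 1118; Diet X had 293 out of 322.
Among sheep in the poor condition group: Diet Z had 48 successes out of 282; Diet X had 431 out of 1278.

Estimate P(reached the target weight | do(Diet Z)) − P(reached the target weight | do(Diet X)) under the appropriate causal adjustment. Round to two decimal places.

-0.16

Starting body condition is set before the diet has any effect — it is not caused by the diet — and it independently drives the outcome. That makes it a confounder, so the causal comparison is within starting body condition levels.
Adjusting over the population distribution of starting body condition: 0.480·(0.760−0.910) + 0.520·(0.170−0.337) = -0.159.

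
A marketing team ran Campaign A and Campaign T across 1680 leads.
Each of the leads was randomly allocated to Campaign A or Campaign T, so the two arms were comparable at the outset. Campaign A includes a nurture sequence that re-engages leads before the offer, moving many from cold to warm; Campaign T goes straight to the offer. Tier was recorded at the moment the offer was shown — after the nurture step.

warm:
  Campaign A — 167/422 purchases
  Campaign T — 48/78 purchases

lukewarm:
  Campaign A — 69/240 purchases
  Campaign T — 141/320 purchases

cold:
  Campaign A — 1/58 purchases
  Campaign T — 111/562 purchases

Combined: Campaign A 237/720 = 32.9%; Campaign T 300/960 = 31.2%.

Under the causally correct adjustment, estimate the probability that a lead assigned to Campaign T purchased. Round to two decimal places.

The engagement tier-specific comparison favours Campaign T throughout, but the pooled figures favour Campaign A. The question is whether to condition on engagement tier.
Stratifying would compare campaigns among leads the campaigns themselves sorted into engagement tier groups — a form of selection on an intermediate. The unconditioned pooled rates give the total causal effect.
So P(outcome | do(Campaign T)) is just the pooled rate for Campaign T: 300/960 = 0.312.

0.31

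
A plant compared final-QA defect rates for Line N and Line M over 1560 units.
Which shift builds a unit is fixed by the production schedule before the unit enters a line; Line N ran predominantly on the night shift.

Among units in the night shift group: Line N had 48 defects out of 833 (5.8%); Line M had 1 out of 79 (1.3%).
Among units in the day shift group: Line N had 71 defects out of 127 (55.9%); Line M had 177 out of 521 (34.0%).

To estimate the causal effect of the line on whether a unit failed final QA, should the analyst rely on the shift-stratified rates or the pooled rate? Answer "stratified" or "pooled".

stratified

Shift satisfies the back-door criterion: it is not a descendant of the line, and it blocks the spurious path from line to outcome. Adjusting for it (i.e., using the within-shift rates) gives the causal effect.
Within each level — night shift: 5.8% vs 1.3%; day shift: 55.9% vs 34.0% — Line M is lower every time.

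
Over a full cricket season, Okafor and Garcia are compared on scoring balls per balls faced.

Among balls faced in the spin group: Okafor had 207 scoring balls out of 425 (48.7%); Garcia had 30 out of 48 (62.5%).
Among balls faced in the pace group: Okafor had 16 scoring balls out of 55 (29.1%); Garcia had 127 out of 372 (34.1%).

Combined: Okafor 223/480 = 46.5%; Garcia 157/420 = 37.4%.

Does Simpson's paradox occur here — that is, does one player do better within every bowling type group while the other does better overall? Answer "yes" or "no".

yes

Within each bowling type level (spin 48.7% vs 62.5%; pace 29.1% vs 34.1%), Garcia has the higher rate every time. Pooled: 46.5% vs 37.4% — Okafor has the higher rate overall. The two comparisons disagree.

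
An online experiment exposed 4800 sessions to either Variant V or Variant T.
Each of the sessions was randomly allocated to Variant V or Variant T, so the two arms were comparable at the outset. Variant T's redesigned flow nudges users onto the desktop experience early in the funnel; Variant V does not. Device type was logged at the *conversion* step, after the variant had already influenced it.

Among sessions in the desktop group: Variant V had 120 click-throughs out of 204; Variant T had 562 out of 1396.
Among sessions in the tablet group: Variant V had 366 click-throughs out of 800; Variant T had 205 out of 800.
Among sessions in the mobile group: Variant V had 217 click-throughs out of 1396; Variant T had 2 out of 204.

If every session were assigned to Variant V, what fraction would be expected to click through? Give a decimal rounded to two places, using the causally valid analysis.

The stratified and pooled comparisons disagree (Variant V wins within each device type; Variant T wins overall), so the answer turns on the causal role of device type.
The distribution of device type is itself part of what the variant does — it is an intermediate outcome. Holding it fixed would remove that part of the effect; the total effect is the pooled difference.
So P(outcome | do(Variant V)) is just the pooled rate for Variant V: 703/2400 = 0.293.

0.29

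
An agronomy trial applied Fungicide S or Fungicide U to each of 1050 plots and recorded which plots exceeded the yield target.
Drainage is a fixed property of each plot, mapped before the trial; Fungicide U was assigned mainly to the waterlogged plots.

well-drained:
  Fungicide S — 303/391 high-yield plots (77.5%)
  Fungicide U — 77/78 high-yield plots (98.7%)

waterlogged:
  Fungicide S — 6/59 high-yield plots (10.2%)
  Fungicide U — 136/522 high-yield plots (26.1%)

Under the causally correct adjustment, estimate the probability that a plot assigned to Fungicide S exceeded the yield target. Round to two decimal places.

0.40

The field drainage-specific comparison favours Fungicide U throughout, but the pooled figures favour Fungicide S. The question is whether to condition on field drainage.
Nothing the fungicide does changes field drainage; the imbalance is an allocation artefact. With field drainage also predicting the outcome, the pooled figure is confounded, and the within-stratum comparison is the causal one.
Standardising Fungicide S to the population field drainage mix: 0.447·303/391 + 0.553·6/59 = 0.402.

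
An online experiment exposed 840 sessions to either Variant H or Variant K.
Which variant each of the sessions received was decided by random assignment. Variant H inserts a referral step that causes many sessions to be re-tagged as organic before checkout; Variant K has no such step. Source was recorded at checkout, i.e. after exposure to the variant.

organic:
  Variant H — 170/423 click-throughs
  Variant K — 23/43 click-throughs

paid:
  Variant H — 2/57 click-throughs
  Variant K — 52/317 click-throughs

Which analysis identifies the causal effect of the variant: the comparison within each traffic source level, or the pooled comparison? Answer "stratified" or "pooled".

pooled

Traffic source here is a post-treatment variable shaped by the variant; conditioning on it would introduce bias rather than remove it. The overall comparison is the causal one.
Pooled: Variant H 35.8% vs Variant K 20.8%; Variant H is higher overall.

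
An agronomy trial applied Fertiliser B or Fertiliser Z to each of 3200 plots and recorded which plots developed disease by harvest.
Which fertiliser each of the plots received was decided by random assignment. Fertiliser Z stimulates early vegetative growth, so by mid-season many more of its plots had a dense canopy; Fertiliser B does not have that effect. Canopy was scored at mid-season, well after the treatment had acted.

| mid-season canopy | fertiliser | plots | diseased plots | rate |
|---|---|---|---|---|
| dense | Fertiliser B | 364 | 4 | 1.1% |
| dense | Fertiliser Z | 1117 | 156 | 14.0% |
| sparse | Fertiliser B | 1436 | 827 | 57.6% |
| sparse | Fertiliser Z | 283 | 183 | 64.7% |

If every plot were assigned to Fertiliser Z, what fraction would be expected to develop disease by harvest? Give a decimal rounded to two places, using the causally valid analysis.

Mid-season canopy here is a post-treatment variable shaped by the fertiliser; conditioning on it would introduce bias rather than remove it. The overall comparison is the causal one.
So P(outcome | do(Fertiliser Z)) is just the pooled rate for Fertiliser Z: 339/1400 = 0.242.

0.24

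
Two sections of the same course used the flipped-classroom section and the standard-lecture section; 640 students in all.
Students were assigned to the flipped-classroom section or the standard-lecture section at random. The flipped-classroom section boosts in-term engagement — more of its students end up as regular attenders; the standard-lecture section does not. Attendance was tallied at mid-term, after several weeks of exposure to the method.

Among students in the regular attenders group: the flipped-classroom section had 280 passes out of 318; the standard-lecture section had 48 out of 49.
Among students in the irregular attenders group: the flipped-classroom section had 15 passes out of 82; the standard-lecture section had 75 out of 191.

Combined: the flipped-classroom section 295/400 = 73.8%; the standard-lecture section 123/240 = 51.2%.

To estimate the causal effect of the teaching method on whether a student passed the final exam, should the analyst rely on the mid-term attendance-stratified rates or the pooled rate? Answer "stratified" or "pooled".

pooled

Mid-term attendance is downstream of the teaching method. One should not condition on a consequence of treatment, so the overall rates are the right comparison.
Pooled: the flipped-classroom section 73.8% vs the standard-lecture section 51.2%; the flipped-classroom section is higher overall.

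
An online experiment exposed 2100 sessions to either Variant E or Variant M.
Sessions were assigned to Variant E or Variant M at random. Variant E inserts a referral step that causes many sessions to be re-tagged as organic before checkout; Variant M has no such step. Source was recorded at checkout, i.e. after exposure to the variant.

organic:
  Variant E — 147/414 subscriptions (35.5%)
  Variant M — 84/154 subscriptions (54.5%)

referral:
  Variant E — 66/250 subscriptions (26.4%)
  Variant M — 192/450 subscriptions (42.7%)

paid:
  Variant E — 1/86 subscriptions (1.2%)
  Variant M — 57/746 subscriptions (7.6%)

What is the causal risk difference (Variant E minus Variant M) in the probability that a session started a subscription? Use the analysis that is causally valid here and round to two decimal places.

The distribution of traffic source is itself part of what the variant does — it is an intermediate outcome. Holding it fixed would remove that part of the effect; the total effect is the pooled difference.
The causal difference is the pooled difference: 0.285 − 0.247 = +0.039.

+0.04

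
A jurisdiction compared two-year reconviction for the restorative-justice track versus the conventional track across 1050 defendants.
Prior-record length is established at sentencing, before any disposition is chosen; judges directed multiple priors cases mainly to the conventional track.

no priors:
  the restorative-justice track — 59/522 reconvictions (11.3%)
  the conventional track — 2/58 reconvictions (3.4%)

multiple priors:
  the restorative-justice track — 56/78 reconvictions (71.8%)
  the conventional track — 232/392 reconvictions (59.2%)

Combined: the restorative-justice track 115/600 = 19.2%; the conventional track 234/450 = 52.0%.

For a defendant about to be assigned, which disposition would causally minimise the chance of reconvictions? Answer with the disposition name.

Since prior-record length is a pre-existing factor (not a product of the disposition) and it affects the outcome on its own, it is a confounder. The stratified rates, not the pooled rate, identify the causal effect.
Within each level — no priors: 11.3% vs 3.4%; multiple priors: 71.8% vs 59.2% — the conventional track is lower every time.

the conventional track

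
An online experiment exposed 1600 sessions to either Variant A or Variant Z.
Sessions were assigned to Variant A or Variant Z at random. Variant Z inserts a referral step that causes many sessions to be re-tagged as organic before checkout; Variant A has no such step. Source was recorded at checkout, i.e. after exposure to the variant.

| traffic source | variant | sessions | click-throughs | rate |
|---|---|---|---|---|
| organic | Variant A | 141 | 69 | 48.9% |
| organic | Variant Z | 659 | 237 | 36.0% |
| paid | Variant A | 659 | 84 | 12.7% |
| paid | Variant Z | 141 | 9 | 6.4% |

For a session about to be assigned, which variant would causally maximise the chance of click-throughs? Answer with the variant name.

Variant Z

Variant A is higher inside every traffic source stratum but Variant Z is higher in aggregate. Whether to stratify depends on how traffic source relates to the variant.
Traffic source is recorded after the variant and is itself shifted by it — it sits on the causal path from variant to outcome. Conditioning on a mediator would strip out part of the effect we want; the pooled comparison gives the total causal effect.
Pooled: Variant A 19.1% vs Variant Z 30.8%; Variant Z is higher overall.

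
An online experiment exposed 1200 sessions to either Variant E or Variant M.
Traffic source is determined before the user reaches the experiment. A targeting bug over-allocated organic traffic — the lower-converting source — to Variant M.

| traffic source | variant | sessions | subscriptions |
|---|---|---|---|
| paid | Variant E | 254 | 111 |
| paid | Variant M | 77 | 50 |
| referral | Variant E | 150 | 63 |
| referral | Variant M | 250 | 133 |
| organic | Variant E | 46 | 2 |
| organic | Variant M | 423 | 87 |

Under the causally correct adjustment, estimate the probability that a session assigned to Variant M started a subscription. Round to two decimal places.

0.44

Variant M is higher inside every traffic source stratum but Variant E is higher in aggregate. Whether to stratify depends on how traffic source relates to the variant.
Traffic source differs across variants for reasons unrelated to any effect of the variant itself, and it separately predicts the outcome — a classic confounder. We must compare within traffic source levels.
Standardising Variant M to the population traffic source mix: 0.276·50/77 + 0.333·133/250 + 0.391·87/423 = 0.437.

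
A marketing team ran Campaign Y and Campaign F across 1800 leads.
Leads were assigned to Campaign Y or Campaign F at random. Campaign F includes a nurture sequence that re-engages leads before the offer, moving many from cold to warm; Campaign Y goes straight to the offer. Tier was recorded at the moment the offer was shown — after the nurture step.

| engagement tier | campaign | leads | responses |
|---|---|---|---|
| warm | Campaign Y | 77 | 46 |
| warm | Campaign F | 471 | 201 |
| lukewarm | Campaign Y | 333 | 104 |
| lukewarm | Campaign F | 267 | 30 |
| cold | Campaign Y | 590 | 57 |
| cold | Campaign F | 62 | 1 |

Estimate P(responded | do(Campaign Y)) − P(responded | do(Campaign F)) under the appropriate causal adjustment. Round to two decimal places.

-0.08

The stratified and pooled comparisons disagree (Campaign Y wins within each engagement tier; Campaign F wins overall), so the answer turns on the causal role of engagement tier.
Engagement tier lies on the pathway campaign → engagement tier → outcome, so adjusting for it blocks the indirect effect. For the total causal effect of campaign, use the unadjusted pooled rates.
The causal difference is the pooled difference: 0.207 − 0.290 = -0.083.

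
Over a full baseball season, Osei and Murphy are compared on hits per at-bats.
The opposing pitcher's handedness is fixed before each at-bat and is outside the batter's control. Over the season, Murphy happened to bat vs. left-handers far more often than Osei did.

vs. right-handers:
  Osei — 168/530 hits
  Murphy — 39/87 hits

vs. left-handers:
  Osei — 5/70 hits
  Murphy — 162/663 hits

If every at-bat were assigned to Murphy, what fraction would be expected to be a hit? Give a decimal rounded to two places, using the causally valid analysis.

Pitcher handedness satisfies the back-door criterion: it is not a descendant of the player, and it blocks the spurious path from player to outcome. Adjusting for it (i.e., using the within-pitcher handedness rates) gives the causal effect.
Standardising Murphy to the population pitcher handedness mix: 0.457·39/87 + 0.543·162/663 = 0.338.

0.34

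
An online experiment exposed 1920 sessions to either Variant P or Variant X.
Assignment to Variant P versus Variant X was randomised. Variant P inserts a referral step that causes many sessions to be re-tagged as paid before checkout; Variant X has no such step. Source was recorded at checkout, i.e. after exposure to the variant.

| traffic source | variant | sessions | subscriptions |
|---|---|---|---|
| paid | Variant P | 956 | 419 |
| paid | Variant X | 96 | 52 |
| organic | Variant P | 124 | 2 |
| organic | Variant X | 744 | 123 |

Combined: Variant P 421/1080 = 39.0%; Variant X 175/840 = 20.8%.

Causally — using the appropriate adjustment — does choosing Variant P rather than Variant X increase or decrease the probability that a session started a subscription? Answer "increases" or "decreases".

increases

The traffic source-specific comparison favours Variant X throughout, but the pooled figures favour Variant P. The question is whether to condition on traffic source.
Traffic source lies on the pathway variant → traffic source → outcome, so adjusting for it blocks the indirect effect. For the total causal effect of variant, use the unadjusted pooled rates.
Pooled: Variant P 39.0% vs Variant X 20.8%; Variant P is higher overall.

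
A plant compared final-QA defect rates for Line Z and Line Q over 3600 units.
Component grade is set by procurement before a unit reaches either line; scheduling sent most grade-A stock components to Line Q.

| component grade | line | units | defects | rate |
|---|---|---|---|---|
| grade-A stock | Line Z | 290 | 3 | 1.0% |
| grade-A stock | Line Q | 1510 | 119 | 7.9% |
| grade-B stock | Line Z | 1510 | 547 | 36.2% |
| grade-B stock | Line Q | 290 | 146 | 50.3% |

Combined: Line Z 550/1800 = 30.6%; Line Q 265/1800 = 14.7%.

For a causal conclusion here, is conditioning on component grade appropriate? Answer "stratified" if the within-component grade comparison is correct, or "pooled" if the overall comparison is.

The stratified and pooled comparisons disagree (Line Z wins within each component grade; Line Q wins overall), so the answer turns on the causal role of component grade.
Nothing the line does changes component grade; the imbalance is an allocation artefact. With component grade also predicting the outcome, the pooled figure is confounded, and the within-stratum comparison is the causal one.
Within each level — grade-A stock: 1.0% vs 7.9%; grade-B stock: 36.2% vs 50.3% — Line Z is lower every time.

stratified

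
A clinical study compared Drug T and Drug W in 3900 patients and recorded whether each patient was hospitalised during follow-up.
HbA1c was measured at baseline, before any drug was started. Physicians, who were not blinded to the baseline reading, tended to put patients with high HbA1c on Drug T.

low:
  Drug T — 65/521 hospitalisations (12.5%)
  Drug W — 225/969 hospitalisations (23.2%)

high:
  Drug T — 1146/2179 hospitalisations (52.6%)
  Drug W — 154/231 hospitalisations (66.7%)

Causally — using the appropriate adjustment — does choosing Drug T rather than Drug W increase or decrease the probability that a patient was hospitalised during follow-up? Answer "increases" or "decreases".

Drug T is lower inside every HbA1c stratum but Drug W is lower in aggregate. Whether to stratify depends on how HbA1c relates to the drug.
HbA1c differs across drugs for reasons unrelated to any effect of the drug itself, and it separately predicts the outcome — a classic confounder. We must compare within HbA1c levels.
Within each level — low: 12.5% vs 23.2%; high: 52.6% vs 66.7% — Drug T is lower every time.

decreases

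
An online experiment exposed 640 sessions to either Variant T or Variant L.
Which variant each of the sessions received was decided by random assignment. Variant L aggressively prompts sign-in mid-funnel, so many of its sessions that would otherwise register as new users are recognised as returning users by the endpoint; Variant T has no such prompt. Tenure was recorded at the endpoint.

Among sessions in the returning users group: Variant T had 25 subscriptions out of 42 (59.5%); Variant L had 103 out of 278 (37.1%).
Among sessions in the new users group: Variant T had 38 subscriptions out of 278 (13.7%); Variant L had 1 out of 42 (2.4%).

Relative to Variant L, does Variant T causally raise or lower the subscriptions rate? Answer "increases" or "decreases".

Within every user tenure level Variant T has the higher rate, yet pooled Variant L does — Simpson's reversal.
Stratifying would compare variants among sessions the variants themselves sorted into user tenure groups — a form of selection on an intermediate. The unconditioned pooled rates give the total causal effect.
Pooled: Variant T 19.7% vs Variant L 32.5%; Variant L is higher overall.

decreases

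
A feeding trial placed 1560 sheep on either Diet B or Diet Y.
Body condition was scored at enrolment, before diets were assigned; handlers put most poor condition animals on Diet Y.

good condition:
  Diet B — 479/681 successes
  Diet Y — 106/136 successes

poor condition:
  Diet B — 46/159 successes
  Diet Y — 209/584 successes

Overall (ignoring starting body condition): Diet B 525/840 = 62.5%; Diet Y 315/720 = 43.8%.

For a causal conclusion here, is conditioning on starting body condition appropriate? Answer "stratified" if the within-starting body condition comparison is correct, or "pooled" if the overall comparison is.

Starting body condition is set before the diet has any effect — it is not caused by the diet — and it independently drives the outcome. That makes it a confounder, so the causal comparison is within starting body condition levels.
Within each level — good condition: 70.3% vs 77.9%; poor condition: 28.9% vs 35.8% — Diet Y is higher every time.

stratified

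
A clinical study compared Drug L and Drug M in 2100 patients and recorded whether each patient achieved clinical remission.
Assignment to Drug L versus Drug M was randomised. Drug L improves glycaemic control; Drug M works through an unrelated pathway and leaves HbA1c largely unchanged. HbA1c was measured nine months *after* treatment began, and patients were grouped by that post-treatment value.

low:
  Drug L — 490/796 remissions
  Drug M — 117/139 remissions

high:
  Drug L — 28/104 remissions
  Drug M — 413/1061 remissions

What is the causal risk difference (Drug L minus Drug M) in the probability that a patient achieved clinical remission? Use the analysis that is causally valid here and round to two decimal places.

+0.13

HbA1c is recorded after the drug and is itself shifted by it — it sits on the causal path from drug to outcome. Conditioning on a mediator would strip out part of the effect we want; the pooled comparison gives the total causal effect.
The causal difference is the pooled difference: 0.576 − 0.442 = +0.134.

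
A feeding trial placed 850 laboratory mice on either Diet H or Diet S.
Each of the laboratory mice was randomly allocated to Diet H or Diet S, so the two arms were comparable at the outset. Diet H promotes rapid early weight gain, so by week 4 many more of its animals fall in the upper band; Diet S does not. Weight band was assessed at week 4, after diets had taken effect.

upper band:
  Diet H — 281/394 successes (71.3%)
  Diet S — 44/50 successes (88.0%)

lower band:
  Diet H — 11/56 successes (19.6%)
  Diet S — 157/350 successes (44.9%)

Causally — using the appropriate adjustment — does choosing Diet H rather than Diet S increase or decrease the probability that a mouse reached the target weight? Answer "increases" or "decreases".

Week-4 weight band here is a post-treatment variable shaped by the diet; conditioning on it would introduce bias rather than remove it. The overall comparison is the causal one.
Pooled: Diet H 64.9% vs Diet S 50.2%; Diet H is higher overall.

increases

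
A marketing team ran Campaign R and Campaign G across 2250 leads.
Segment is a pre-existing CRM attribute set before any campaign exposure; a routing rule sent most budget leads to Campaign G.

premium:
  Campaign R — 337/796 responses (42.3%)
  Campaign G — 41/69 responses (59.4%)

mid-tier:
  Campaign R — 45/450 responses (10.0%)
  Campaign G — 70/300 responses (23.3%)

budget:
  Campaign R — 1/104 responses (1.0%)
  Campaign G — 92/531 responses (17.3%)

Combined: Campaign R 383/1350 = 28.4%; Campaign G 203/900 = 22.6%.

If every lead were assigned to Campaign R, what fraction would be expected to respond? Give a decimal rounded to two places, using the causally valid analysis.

The stratified and pooled comparisons disagree (Campaign G wins within each customer segment; Campaign R wins overall), so the answer turns on the causal role of customer segment.
Nothing the campaign does changes customer segment; the imbalance is an allocation artefact. With customer segment also predicting the outcome, the pooled figure is confounded, and the within-stratum comparison is the causal one.
Standardising Campaign R to the population customer segment mix: 0.384·337/796 + 0.333·45/450 + 0.282·1/104 = 0.199.

0.20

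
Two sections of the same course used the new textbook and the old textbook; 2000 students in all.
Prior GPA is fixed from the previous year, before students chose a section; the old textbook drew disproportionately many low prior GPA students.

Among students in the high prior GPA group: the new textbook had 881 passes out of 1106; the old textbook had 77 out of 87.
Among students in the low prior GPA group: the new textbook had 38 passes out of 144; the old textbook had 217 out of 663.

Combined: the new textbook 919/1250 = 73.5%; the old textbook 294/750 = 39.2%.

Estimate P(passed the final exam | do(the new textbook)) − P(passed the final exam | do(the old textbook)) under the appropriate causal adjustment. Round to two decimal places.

The stratified and pooled comparisons disagree (the old textbook wins within each prior GPA band; the new textbook wins overall), so the answer turns on the causal role of prior GPA band.
The imbalance in prior GPA band arose from how students were allocated, not from anything the teaching method did; and prior GPA band independently affects the outcome. The pooled gap is confounded — condition on prior GPA band.
Adjusting over the population distribution of prior GPA band: 0.597·(0.797−0.885) + 0.404·(0.264−0.327) = -0.078.

-0.08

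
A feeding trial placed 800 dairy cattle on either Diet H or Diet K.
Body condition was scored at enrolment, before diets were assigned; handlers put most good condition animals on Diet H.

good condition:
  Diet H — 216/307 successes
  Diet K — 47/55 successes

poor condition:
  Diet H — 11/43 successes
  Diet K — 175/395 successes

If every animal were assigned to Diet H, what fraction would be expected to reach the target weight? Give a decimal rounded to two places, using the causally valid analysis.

0.46

Since starting body condition is a pre-existing factor (not a product of the diet) and it affects the outcome on its own, it is a confounder. The stratified rates, not the pooled rate, identify the causal effect.
Standardising Diet H to the population starting body condition mix: 0.453·216/307 + 0.547·11/43 = 0.458.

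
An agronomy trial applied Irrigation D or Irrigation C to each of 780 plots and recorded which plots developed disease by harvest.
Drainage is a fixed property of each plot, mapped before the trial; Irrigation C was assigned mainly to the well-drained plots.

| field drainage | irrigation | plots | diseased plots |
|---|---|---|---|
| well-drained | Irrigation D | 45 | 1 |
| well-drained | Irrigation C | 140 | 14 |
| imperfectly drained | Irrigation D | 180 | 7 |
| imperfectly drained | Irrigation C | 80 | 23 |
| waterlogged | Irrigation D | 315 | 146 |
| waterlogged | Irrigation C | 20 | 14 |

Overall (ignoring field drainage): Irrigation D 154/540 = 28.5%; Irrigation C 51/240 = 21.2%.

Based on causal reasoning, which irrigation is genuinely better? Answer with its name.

Irrigation D

Irrigation D is lower inside every field drainage stratum but Irrigation C is lower in aggregate. Whether to stratify depends on how field drainage relates to the irrigation.
Field drainage satisfies the back-door criterion: it is not a descendant of the irrigation, and it blocks the spurious path from irrigation to outcome. Adjusting for it (i.e., using the within-field drainage rates) gives the causal effect.
Within each level — well-drained: 2.2% vs 10.0%; imperfectly drained: 3.9% vs 28.7%; waterlogged: 46.3% vs 70.0% — Irrigation D is lower every time.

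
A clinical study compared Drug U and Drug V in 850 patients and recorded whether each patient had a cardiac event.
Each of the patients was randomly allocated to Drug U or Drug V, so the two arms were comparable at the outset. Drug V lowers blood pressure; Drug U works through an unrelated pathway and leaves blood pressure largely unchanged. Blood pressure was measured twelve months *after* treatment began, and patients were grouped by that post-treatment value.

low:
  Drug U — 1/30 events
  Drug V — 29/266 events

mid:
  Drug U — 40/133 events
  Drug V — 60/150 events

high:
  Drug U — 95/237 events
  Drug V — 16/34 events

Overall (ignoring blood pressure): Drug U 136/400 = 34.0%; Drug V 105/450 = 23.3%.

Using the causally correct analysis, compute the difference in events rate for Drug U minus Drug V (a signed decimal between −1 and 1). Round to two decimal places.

Drug U is lower inside every blood pressure stratum but Drug V is lower in aggregate. Whether to stratify depends on how blood pressure relates to the drug.
Blood pressure lies on the pathway drug → blood pressure → outcome, so adjusting for it blocks the indirect effect. For the total causal effect of drug, use the unadjusted pooled rates.
The causal difference is the pooled difference: 0.340 − 0.233 = +0.107.

+0.11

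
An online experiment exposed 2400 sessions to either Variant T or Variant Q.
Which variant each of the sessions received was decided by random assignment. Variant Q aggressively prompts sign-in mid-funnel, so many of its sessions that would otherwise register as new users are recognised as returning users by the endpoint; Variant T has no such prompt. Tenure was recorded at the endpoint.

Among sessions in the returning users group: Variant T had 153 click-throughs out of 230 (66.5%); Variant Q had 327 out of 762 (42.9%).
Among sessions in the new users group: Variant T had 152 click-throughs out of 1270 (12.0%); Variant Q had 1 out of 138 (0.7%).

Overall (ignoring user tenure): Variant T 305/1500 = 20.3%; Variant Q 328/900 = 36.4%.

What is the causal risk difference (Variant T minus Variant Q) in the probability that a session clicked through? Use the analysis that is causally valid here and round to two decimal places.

-0.16

User tenure is downstream of the variant. One should not condition on a consequence of treatment, so the overall rates are the right comparison.
The causal difference is the pooled difference: 0.203 − 0.364 = -0.161.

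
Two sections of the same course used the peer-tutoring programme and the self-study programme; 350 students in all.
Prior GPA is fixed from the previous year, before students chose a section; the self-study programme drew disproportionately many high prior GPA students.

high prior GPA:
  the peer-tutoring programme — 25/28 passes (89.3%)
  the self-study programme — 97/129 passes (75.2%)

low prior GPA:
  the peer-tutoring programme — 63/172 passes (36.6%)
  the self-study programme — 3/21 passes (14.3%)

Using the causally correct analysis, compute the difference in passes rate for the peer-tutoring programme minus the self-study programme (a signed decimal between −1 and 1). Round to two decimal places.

Within every prior GPA band level the peer-tutoring programme has the higher rate, yet pooled the self-study programme does — Simpson's reversal.
Here prior GPA band is a common cause — it drives both which teaching method a case falls under and the outcome. The crude comparison mixes populations; the stratum-specific rates are the causally relevant ones.
Adjusting over the population distribution of prior GPA band: 0.449·(0.893−0.752) + 0.551·(0.366−0.143) = +0.186.

+0.19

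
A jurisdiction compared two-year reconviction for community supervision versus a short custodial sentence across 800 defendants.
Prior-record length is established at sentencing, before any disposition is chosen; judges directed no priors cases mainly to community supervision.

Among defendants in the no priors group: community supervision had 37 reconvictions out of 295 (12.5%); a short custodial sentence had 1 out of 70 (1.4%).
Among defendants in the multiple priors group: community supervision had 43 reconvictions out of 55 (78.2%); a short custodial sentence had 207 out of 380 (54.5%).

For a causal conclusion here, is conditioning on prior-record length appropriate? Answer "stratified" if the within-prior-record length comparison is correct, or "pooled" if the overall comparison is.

stratified

Prior-record length differs across dispositions for reasons unrelated to any effect of the disposition itself, and it separately predicts the outcome — a classic confounder. We must compare within prior-record length levels.
Within each level — no priors: 12.5% vs 1.4%; multiple priors: 78.2% vs 54.5% — a short custodial sentence is lower every time.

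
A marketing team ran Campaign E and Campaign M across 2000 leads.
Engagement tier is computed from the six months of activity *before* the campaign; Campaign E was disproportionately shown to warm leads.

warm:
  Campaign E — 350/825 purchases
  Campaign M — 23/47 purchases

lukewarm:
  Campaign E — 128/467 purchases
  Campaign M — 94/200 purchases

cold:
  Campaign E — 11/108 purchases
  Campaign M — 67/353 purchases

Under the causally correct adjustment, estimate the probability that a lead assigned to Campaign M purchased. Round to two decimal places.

0.41

Within every engagement tier level Campaign M has the higher rate, yet pooled Campaign E does — Simpson's reversal.
Since engagement tier is a pre-existing factor (not a product of the campaign) and it affects the outcome on its own, it is a confounder. The stratified rates, not the pooled rate, identify the causal effect.
Standardising Campaign M to the population engagement tier mix: 0.436·23/47 + 0.334·94/200 + 0.231·67/353 = 0.414.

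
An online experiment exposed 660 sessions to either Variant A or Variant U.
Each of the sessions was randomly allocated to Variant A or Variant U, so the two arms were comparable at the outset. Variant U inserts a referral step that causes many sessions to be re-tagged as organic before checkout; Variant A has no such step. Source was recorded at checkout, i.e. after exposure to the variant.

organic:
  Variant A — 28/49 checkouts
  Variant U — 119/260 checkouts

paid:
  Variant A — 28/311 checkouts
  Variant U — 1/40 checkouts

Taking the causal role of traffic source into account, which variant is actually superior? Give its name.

Traffic source lies on the pathway variant → traffic source → outcome, so adjusting for it blocks the indirect effect. For the total causal effect of variant, use the unadjusted pooled rates.
Pooled: Variant A 15.6% vs Variant U 40.0%; Variant U is higher overall.

Variant U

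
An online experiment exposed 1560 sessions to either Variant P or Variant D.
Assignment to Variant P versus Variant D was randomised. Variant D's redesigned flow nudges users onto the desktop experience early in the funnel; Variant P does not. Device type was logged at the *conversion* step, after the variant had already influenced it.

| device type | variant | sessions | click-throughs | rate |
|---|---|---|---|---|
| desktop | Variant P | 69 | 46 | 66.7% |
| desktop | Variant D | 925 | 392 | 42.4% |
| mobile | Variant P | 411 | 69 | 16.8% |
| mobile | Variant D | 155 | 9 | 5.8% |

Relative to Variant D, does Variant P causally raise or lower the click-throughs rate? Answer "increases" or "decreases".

The distribution of device type is itself part of what the variant does — it is an intermediate outcome. Holding it fixed would remove that part of the effect; the total effect is the pooled difference.
Pooled: Variant P 24.0% vs Variant D 37.1%; Variant D is higher overall.

decreases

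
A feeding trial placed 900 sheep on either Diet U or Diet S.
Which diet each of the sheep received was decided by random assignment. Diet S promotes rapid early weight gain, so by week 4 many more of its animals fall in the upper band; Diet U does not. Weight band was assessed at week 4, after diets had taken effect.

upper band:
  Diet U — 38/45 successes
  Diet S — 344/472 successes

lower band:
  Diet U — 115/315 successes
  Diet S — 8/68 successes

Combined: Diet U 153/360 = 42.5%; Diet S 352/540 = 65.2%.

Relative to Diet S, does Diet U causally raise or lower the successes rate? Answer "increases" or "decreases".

Because the diet influences week-4 weight band, week-4 weight band is a post-treatment mediator, not a confounder. Stratifying on it would bias the estimate; the causal effect is the crude pooled difference.
Pooled: Diet U 42.5% vs Diet S 65.2%; Diet S is higher overall.

decreases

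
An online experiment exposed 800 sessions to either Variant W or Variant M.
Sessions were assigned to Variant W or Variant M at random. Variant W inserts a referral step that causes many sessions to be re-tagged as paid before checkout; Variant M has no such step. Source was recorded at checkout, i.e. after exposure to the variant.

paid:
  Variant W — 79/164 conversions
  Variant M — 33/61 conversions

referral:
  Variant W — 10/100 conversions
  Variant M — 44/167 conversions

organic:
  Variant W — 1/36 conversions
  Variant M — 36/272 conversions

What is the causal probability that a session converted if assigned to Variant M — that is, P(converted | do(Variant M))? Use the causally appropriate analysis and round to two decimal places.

Within every traffic source level Variant M has the higher rate, yet pooled Variant W does — Simpson's reversal.
Traffic source lies on the pathway variant → traffic source → outcome, so adjusting for it blocks the indirect effect. For the total causal effect of variant, use the unadjusted pooled rates.
So P(outcome | do(Variant M)) is just the pooled rate for Variant M: 113/500 = 0.226.

0.23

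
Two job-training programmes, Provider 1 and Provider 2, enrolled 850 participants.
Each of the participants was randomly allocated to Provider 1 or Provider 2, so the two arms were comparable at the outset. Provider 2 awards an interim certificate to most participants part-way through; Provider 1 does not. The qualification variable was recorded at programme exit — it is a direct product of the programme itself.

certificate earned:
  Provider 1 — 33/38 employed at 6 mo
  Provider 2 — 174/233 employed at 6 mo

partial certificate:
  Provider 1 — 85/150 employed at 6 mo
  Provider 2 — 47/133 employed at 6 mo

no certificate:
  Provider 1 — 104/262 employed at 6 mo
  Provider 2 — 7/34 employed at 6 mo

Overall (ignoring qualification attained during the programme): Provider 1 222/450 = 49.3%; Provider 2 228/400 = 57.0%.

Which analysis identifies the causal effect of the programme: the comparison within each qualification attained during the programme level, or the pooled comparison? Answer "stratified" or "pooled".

Qualification attained during the programme lies on the pathway programme → qualification attained during the programme → outcome, so adjusting for it blocks the indirect effect. For the total causal effect of programme, use the unadjusted pooled rates.
Pooled: Provider 1 49.3% vs Provider 2 57.0%; Provider 2 is higher overall.

pooled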